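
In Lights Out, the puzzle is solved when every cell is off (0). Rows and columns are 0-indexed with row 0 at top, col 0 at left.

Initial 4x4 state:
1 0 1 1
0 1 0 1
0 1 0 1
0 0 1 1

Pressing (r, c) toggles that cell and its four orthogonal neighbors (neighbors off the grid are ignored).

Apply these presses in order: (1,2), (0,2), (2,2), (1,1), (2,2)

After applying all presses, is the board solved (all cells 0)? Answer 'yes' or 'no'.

After press 1 at (1,2):
1 0 0 1
0 0 1 0
0 1 1 1
0 0 1 1

After press 2 at (0,2):
1 1 1 0
0 0 0 0
0 1 1 1
0 0 1 1

After press 3 at (2,2):
1 1 1 0
0 0 1 0
0 0 0 0
0 0 0 1

After press 4 at (1,1):
1 0 1 0
1 1 0 0
0 1 0 0
0 0 0 1

After press 5 at (2,2):
1 0 1 0
1 1 1 0
0 0 1 1
0 0 1 1

Lights still on: 9

Answer: no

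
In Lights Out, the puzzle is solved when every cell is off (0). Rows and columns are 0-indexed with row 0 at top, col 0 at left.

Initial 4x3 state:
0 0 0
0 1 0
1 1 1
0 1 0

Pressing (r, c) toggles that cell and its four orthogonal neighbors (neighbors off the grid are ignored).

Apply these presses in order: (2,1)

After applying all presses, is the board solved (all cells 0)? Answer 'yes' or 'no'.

After press 1 at (2,1):
0 0 0
0 0 0
0 0 0
0 0 0

Lights still on: 0

Answer: yes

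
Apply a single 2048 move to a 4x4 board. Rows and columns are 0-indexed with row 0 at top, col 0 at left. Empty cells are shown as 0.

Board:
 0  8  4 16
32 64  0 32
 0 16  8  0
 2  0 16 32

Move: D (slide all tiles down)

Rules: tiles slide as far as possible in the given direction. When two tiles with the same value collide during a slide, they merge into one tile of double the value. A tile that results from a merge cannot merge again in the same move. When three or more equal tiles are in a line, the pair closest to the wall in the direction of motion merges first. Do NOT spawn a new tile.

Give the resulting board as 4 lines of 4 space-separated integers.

Answer:  0  0  0  0
 0  8  4  0
32 64  8 16
 2 16 16 64

Derivation:
Slide down:
col 0: [0, 32, 0, 2] -> [0, 0, 32, 2]
col 1: [8, 64, 16, 0] -> [0, 8, 64, 16]
col 2: [4, 0, 8, 16] -> [0, 4, 8, 16]
col 3: [16, 32, 0, 32] -> [0, 0, 16, 64]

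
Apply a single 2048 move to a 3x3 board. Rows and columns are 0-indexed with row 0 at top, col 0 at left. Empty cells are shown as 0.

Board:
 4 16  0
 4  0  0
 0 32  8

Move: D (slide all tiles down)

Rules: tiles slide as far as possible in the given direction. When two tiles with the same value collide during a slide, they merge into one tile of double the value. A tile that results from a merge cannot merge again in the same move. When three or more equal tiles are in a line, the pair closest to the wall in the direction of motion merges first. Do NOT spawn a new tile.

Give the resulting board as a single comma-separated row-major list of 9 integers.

Slide down:
col 0: [4, 4, 0] -> [0, 0, 8]
col 1: [16, 0, 32] -> [0, 16, 32]
col 2: [0, 0, 8] -> [0, 0, 8]

Answer: 0, 0, 0, 0, 16, 0, 8, 32, 8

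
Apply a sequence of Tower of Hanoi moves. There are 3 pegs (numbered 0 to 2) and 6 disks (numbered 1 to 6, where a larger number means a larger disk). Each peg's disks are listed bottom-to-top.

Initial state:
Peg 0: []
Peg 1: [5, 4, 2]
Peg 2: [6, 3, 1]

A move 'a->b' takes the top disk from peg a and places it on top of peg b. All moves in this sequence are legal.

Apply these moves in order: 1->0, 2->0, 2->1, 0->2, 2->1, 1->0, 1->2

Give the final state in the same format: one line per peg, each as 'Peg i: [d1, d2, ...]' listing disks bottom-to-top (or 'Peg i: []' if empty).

After move 1 (1->0):
Peg 0: [2]
Peg 1: [5, 4]
Peg 2: [6, 3, 1]

After move 2 (2->0):
Peg 0: [2, 1]
Peg 1: [5, 4]
Peg 2: [6, 3]

After move 3 (2->1):
Peg 0: [2, 1]
Peg 1: [5, 4, 3]
Peg 2: [6]

After move 4 (0->2):
Peg 0: [2]
Peg 1: [5, 4, 3]
Peg 2: [6, 1]

After move 5 (2->1):
Peg 0: [2]
Peg 1: [5, 4, 3, 1]
Peg 2: [6]

After move 6 (1->0):
Peg 0: [2, 1]
Peg 1: [5, 4, 3]
Peg 2: [6]

After move 7 (1->2):
Peg 0: [2, 1]
Peg 1: [5, 4]
Peg 2: [6, 3]

Answer: Peg 0: [2, 1]
Peg 1: [5, 4]
Peg 2: [6, 3]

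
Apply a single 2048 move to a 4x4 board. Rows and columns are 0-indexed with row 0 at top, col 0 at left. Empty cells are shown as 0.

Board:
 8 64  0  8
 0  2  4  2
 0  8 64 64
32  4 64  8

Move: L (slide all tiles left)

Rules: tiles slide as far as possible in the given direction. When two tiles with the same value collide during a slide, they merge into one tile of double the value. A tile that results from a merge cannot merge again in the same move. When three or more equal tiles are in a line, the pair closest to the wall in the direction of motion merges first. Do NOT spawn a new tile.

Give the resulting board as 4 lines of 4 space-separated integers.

Slide left:
row 0: [8, 64, 0, 8] -> [8, 64, 8, 0]
row 1: [0, 2, 4, 2] -> [2, 4, 2, 0]
row 2: [0, 8, 64, 64] -> [8, 128, 0, 0]
row 3: [32, 4, 64, 8] -> [32, 4, 64, 8]

Answer:   8  64   8   0
  2   4   2   0
  8 128   0   0
 32   4  64   8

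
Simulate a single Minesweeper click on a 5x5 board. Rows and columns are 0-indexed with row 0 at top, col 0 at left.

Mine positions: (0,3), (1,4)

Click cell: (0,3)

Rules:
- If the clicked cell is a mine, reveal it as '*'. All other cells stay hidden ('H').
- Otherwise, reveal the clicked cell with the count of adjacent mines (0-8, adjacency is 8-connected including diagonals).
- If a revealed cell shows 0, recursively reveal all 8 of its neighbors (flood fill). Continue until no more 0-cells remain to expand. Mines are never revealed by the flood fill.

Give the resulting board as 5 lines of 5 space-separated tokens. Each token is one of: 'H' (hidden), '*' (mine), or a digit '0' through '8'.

H H H * H
H H H H H
H H H H H
H H H H H
H H H H H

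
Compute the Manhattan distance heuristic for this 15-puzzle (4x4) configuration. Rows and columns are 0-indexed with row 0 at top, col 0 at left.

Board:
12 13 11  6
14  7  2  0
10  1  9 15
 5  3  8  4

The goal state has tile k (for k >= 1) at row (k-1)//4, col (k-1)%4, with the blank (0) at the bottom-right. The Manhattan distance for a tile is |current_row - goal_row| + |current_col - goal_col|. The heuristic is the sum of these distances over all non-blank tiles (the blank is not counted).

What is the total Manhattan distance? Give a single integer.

Tile 12: at (0,0), goal (2,3), distance |0-2|+|0-3| = 5
Tile 13: at (0,1), goal (3,0), distance |0-3|+|1-0| = 4
Tile 11: at (0,2), goal (2,2), distance |0-2|+|2-2| = 2
Tile 6: at (0,3), goal (1,1), distance |0-1|+|3-1| = 3
Tile 14: at (1,0), goal (3,1), distance |1-3|+|0-1| = 3
Tile 7: at (1,1), goal (1,2), distance |1-1|+|1-2| = 1
Tile 2: at (1,2), goal (0,1), distance |1-0|+|2-1| = 2
Tile 10: at (2,0), goal (2,1), distance |2-2|+|0-1| = 1
Tile 1: at (2,1), goal (0,0), distance |2-0|+|1-0| = 3
Tile 9: at (2,2), goal (2,0), distance |2-2|+|2-0| = 2
Tile 15: at (2,3), goal (3,2), distance |2-3|+|3-2| = 2
Tile 5: at (3,0), goal (1,0), distance |3-1|+|0-0| = 2
Tile 3: at (3,1), goal (0,2), distance |3-0|+|1-2| = 4
Tile 8: at (3,2), goal (1,3), distance |3-1|+|2-3| = 3
Tile 4: at (3,3), goal (0,3), distance |3-0|+|3-3| = 3
Sum: 5 + 4 + 2 + 3 + 3 + 1 + 2 + 1 + 3 + 2 + 2 + 2 + 4 + 3 + 3 = 40

Answer: 40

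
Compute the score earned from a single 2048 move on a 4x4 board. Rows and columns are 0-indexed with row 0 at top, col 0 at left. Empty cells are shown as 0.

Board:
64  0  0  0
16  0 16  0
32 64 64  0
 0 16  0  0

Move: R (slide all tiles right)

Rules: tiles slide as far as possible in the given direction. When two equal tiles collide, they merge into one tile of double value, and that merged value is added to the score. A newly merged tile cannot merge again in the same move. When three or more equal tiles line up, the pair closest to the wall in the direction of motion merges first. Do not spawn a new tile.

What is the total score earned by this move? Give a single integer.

Slide right:
row 0: [64, 0, 0, 0] -> [0, 0, 0, 64]  score +0 (running 0)
row 1: [16, 0, 16, 0] -> [0, 0, 0, 32]  score +32 (running 32)
row 2: [32, 64, 64, 0] -> [0, 0, 32, 128]  score +128 (running 160)
row 3: [0, 16, 0, 0] -> [0, 0, 0, 16]  score +0 (running 160)
Board after move:
  0   0   0  64
  0   0   0  32
  0   0  32 128
  0   0   0  16

Answer: 160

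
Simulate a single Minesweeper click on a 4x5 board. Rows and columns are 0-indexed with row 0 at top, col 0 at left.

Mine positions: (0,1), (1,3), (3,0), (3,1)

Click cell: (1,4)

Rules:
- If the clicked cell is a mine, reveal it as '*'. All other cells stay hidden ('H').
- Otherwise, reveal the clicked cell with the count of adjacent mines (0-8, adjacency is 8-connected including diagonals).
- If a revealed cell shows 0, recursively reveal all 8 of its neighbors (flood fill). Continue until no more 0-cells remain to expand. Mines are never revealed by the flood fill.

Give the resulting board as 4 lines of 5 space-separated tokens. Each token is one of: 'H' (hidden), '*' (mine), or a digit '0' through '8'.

H H H H H
H H H H 1
H H H H H
H H H H H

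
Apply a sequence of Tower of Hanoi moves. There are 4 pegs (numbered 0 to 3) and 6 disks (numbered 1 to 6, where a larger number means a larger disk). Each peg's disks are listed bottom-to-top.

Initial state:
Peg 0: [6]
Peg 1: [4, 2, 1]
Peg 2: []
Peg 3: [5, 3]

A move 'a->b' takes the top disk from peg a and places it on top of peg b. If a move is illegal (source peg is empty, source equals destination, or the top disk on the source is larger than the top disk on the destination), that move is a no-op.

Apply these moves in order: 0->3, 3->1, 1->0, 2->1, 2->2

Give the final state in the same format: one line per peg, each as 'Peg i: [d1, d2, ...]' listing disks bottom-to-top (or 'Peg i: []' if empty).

Answer: Peg 0: [6, 1]
Peg 1: [4, 2]
Peg 2: []
Peg 3: [5, 3]

Derivation:
After move 1 (0->3):
Peg 0: [6]
Peg 1: [4, 2, 1]
Peg 2: []
Peg 3: [5, 3]

After move 2 (3->1):
Peg 0: [6]
Peg 1: [4, 2, 1]
Peg 2: []
Peg 3: [5, 3]

After move 3 (1->0):
Peg 0: [6, 1]
Peg 1: [4, 2]
Peg 2: []
Peg 3: [5, 3]

After move 4 (2->1):
Peg 0: [6, 1]
Peg 1: [4, 2]
Peg 2: []
Peg 3: [5, 3]

After move 5 (2->2):
Peg 0: [6, 1]
Peg 1: [4, 2]
Peg 2: []
Peg 3: [5, 3]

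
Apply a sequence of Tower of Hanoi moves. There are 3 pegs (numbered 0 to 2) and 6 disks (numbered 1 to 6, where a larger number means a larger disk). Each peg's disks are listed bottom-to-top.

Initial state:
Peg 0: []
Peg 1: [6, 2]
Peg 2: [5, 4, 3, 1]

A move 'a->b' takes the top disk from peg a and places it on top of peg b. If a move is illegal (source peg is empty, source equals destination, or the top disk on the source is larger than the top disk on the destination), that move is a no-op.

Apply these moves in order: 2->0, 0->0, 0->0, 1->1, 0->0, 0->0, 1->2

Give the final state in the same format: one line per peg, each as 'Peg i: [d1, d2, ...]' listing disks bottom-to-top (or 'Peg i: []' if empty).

Answer: Peg 0: [1]
Peg 1: [6]
Peg 2: [5, 4, 3, 2]

Derivation:
After move 1 (2->0):
Peg 0: [1]
Peg 1: [6, 2]
Peg 2: [5, 4, 3]

After move 2 (0->0):
Peg 0: [1]
Peg 1: [6, 2]
Peg 2: [5, 4, 3]

After move 3 (0->0):
Peg 0: [1]
Peg 1: [6, 2]
Peg 2: [5, 4, 3]

After move 4 (1->1):
Peg 0: [1]
Peg 1: [6, 2]
Peg 2: [5, 4, 3]

After move 5 (0->0):
Peg 0: [1]
Peg 1: [6, 2]
Peg 2: [5, 4, 3]

After move 6 (0->0):
Peg 0: [1]
Peg 1: [6, 2]
Peg 2: [5, 4, 3]

After move 7 (1->2):
Peg 0: [1]
Peg 1: [6]
Peg 2: [5, 4, 3, 2]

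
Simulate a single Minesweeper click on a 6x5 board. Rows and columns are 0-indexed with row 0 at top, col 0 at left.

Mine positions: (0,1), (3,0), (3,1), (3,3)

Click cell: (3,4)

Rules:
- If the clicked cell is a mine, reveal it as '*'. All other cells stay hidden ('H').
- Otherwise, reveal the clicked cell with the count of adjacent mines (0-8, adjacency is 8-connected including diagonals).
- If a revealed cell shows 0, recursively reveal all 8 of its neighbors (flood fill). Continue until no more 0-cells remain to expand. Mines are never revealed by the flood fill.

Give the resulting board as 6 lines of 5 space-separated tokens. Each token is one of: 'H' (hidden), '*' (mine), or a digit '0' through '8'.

H H H H H
H H H H H
H H H H H
H H H H 1
H H H H H
H H H H H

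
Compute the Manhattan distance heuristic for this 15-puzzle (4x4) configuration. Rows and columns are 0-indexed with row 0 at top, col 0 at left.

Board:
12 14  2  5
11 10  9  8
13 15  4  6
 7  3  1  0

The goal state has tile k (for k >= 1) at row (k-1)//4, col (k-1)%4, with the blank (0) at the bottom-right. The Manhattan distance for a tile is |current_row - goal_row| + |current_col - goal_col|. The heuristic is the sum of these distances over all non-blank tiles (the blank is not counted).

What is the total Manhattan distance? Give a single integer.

Tile 12: (0,0)->(2,3) = 5
Tile 14: (0,1)->(3,1) = 3
Tile 2: (0,2)->(0,1) = 1
Tile 5: (0,3)->(1,0) = 4
Tile 11: (1,0)->(2,2) = 3
Tile 10: (1,1)->(2,1) = 1
Tile 9: (1,2)->(2,0) = 3
Tile 8: (1,3)->(1,3) = 0
Tile 13: (2,0)->(3,0) = 1
Tile 15: (2,1)->(3,2) = 2
Tile 4: (2,2)->(0,3) = 3
Tile 6: (2,3)->(1,1) = 3
Tile 7: (3,0)->(1,2) = 4
Tile 3: (3,1)->(0,2) = 4
Tile 1: (3,2)->(0,0) = 5
Sum: 5 + 3 + 1 + 4 + 3 + 1 + 3 + 0 + 1 + 2 + 3 + 3 + 4 + 4 + 5 = 42

Answer: 42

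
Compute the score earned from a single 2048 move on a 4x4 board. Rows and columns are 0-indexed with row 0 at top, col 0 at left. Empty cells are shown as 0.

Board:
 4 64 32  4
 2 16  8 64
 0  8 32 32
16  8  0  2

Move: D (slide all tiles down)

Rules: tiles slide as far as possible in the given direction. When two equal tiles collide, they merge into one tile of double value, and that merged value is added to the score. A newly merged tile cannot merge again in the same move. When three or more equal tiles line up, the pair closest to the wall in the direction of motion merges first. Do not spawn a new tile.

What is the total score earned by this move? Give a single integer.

Answer: 16

Derivation:
Slide down:
col 0: [4, 2, 0, 16] -> [0, 4, 2, 16]  score +0 (running 0)
col 1: [64, 16, 8, 8] -> [0, 64, 16, 16]  score +16 (running 16)
col 2: [32, 8, 32, 0] -> [0, 32, 8, 32]  score +0 (running 16)
col 3: [4, 64, 32, 2] -> [4, 64, 32, 2]  score +0 (running 16)
Board after move:
 0  0  0  4
 4 64 32 64
 2 16  8 32
16 16 32  2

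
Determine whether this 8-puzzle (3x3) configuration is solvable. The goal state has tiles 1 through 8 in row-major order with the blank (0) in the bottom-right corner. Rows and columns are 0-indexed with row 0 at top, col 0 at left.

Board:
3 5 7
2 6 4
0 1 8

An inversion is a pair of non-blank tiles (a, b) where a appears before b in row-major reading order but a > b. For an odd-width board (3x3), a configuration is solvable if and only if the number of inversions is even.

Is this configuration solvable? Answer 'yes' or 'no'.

Answer: no

Derivation:
Inversions (pairs i<j in row-major order where tile[i] > tile[j] > 0): 13
13 is odd, so the puzzle is not solvable.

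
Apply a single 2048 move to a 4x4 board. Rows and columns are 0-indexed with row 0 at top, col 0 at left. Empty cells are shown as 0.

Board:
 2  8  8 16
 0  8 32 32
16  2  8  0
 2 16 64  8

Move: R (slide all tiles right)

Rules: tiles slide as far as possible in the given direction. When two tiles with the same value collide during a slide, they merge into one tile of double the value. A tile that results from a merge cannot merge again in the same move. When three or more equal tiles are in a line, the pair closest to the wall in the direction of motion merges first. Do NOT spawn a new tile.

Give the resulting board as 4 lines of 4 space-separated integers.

Slide right:
row 0: [2, 8, 8, 16] -> [0, 2, 16, 16]
row 1: [0, 8, 32, 32] -> [0, 0, 8, 64]
row 2: [16, 2, 8, 0] -> [0, 16, 2, 8]
row 3: [2, 16, 64, 8] -> [2, 16, 64, 8]

Answer:  0  2 16 16
 0  0  8 64
 0 16  2  8
 2 16 64  8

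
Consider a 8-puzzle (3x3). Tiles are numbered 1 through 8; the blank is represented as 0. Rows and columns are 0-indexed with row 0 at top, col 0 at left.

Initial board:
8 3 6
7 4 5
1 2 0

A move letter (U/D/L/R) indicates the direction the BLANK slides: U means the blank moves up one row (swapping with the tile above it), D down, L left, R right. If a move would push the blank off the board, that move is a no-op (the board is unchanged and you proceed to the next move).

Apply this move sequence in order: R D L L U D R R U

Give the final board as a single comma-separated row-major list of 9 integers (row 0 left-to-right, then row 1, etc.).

After move 1 (R):
8 3 6
7 4 5
1 2 0

After move 2 (D):
8 3 6
7 4 5
1 2 0

After move 3 (L):
8 3 6
7 4 5
1 0 2

After move 4 (L):
8 3 6
7 4 5
0 1 2

After move 5 (U):
8 3 6
0 4 5
7 1 2

After move 6 (D):
8 3 6
7 4 5
0 1 2

After move 7 (R):
8 3 6
7 4 5
1 0 2

After move 8 (R):
8 3 6
7 4 5
1 2 0

After move 9 (U):
8 3 6
7 4 0
1 2 5

Answer: 8, 3, 6, 7, 4, 0, 1, 2, 5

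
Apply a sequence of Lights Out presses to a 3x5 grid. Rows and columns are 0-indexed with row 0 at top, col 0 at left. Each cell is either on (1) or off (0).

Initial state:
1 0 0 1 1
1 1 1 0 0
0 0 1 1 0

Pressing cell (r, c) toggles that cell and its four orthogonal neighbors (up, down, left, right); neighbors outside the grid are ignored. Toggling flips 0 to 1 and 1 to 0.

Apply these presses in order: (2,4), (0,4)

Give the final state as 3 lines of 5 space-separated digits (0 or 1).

Answer: 1 0 0 0 0
1 1 1 0 0
0 0 1 0 1

Derivation:
After press 1 at (2,4):
1 0 0 1 1
1 1 1 0 1
0 0 1 0 1

After press 2 at (0,4):
1 0 0 0 0
1 1 1 0 0
0 0 1 0 1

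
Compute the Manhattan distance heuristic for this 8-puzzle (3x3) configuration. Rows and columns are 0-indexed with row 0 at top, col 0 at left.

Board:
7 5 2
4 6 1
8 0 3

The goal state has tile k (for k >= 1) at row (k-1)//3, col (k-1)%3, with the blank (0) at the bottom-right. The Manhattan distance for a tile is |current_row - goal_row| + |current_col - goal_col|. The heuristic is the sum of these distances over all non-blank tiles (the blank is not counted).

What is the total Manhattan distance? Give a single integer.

Answer: 11

Derivation:
Tile 7: at (0,0), goal (2,0), distance |0-2|+|0-0| = 2
Tile 5: at (0,1), goal (1,1), distance |0-1|+|1-1| = 1
Tile 2: at (0,2), goal (0,1), distance |0-0|+|2-1| = 1
Tile 4: at (1,0), goal (1,0), distance |1-1|+|0-0| = 0
Tile 6: at (1,1), goal (1,2), distance |1-1|+|1-2| = 1
Tile 1: at (1,2), goal (0,0), distance |1-0|+|2-0| = 3
Tile 8: at (2,0), goal (2,1), distance |2-2|+|0-1| = 1
Tile 3: at (2,2), goal (0,2), distance |2-0|+|2-2| = 2
Sum: 2 + 1 + 1 + 0 + 1 + 3 + 1 + 2 = 11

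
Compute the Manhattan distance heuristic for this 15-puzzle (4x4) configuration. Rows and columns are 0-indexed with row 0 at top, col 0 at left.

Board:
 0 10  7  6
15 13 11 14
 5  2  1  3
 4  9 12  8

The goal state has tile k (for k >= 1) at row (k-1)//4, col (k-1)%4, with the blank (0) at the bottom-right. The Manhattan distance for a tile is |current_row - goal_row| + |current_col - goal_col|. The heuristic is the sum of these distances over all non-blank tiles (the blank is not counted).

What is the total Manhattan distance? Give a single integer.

Tile 10: (0,1)->(2,1) = 2
Tile 7: (0,2)->(1,2) = 1
Tile 6: (0,3)->(1,1) = 3
Tile 15: (1,0)->(3,2) = 4
Tile 13: (1,1)->(3,0) = 3
Tile 11: (1,2)->(2,2) = 1
Tile 14: (1,3)->(3,1) = 4
Tile 5: (2,0)->(1,0) = 1
Tile 2: (2,1)->(0,1) = 2
Tile 1: (2,2)->(0,0) = 4
Tile 3: (2,3)->(0,2) = 3
Tile 4: (3,0)->(0,3) = 6
Tile 9: (3,1)->(2,0) = 2
Tile 12: (3,2)->(2,3) = 2
Tile 8: (3,3)->(1,3) = 2
Sum: 2 + 1 + 3 + 4 + 3 + 1 + 4 + 1 + 2 + 4 + 3 + 6 + 2 + 2 + 2 = 40

Answer: 40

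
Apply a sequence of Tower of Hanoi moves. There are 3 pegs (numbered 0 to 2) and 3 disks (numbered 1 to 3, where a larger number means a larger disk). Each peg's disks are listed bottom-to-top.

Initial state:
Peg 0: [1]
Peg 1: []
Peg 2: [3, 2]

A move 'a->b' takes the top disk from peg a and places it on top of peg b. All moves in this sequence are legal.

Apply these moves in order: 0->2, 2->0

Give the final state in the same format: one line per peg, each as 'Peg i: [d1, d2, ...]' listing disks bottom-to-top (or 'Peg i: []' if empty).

After move 1 (0->2):
Peg 0: []
Peg 1: []
Peg 2: [3, 2, 1]

After move 2 (2->0):
Peg 0: [1]
Peg 1: []
Peg 2: [3, 2]

Answer: Peg 0: [1]
Peg 1: []
Peg 2: [3, 2]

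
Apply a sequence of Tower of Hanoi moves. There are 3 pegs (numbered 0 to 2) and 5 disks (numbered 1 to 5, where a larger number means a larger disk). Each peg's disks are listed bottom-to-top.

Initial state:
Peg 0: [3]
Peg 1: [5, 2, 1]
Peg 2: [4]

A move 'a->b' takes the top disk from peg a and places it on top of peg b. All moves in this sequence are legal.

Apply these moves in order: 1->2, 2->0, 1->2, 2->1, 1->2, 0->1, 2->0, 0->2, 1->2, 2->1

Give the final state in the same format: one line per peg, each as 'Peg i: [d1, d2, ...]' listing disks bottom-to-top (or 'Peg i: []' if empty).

Answer: Peg 0: [3]
Peg 1: [5, 1]
Peg 2: [4, 2]

Derivation:
After move 1 (1->2):
Peg 0: [3]
Peg 1: [5, 2]
Peg 2: [4, 1]

After move 2 (2->0):
Peg 0: [3, 1]
Peg 1: [5, 2]
Peg 2: [4]

After move 3 (1->2):
Peg 0: [3, 1]
Peg 1: [5]
Peg 2: [4, 2]

After move 4 (2->1):
Peg 0: [3, 1]
Peg 1: [5, 2]
Peg 2: [4]

After move 5 (1->2):
Peg 0: [3, 1]
Peg 1: [5]
Peg 2: [4, 2]

After move 6 (0->1):
Peg 0: [3]
Peg 1: [5, 1]
Peg 2: [4, 2]

After move 7 (2->0):
Peg 0: [3, 2]
Peg 1: [5, 1]
Peg 2: [4]

After move 8 (0->2):
Peg 0: [3]
Peg 1: [5, 1]
Peg 2: [4, 2]

After move 9 (1->2):
Peg 0: [3]
Peg 1: [5]
Peg 2: [4, 2, 1]

After move 10 (2->1):
Peg 0: [3]
Peg 1: [5, 1]
Peg 2: [4, 2]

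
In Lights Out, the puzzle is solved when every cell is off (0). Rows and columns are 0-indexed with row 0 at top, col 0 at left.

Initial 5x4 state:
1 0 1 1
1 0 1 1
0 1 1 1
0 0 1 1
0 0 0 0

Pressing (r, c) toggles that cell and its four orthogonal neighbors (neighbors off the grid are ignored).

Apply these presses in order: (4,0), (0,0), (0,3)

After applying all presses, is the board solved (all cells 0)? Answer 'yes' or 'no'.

Answer: no

Derivation:
After press 1 at (4,0):
1 0 1 1
1 0 1 1
0 1 1 1
1 0 1 1
1 1 0 0

After press 2 at (0,0):
0 1 1 1
0 0 1 1
0 1 1 1
1 0 1 1
1 1 0 0

After press 3 at (0,3):
0 1 0 0
0 0 1 0
0 1 1 1
1 0 1 1
1 1 0 0

Lights still on: 10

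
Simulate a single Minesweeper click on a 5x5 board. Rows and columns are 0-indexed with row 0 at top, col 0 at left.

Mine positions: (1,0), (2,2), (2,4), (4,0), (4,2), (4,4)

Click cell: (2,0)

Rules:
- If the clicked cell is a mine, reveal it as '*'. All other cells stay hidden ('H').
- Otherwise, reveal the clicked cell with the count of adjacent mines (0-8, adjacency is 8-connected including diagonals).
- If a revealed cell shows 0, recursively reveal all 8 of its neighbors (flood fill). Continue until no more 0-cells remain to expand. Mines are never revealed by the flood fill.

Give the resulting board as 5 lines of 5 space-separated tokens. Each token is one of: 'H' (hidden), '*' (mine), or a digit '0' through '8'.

H H H H H
H H H H H
1 H H H H
H H H H H
H H H H H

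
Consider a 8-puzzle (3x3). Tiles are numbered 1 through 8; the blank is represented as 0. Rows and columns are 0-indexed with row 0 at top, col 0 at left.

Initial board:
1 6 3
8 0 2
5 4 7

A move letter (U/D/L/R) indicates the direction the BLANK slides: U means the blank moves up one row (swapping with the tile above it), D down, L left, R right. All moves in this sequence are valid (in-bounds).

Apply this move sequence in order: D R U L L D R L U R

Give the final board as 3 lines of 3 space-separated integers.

After move 1 (D):
1 6 3
8 4 2
5 0 7

After move 2 (R):
1 6 3
8 4 2
5 7 0

After move 3 (U):
1 6 3
8 4 0
5 7 2

After move 4 (L):
1 6 3
8 0 4
5 7 2

After move 5 (L):
1 6 3
0 8 4
5 7 2

After move 6 (D):
1 6 3
5 8 4
0 7 2

After move 7 (R):
1 6 3
5 8 4
7 0 2

After move 8 (L):
1 6 3
5 8 4
0 7 2

After move 9 (U):
1 6 3
0 8 4
5 7 2

After move 10 (R):
1 6 3
8 0 4
5 7 2

Answer: 1 6 3
8 0 4
5 7 2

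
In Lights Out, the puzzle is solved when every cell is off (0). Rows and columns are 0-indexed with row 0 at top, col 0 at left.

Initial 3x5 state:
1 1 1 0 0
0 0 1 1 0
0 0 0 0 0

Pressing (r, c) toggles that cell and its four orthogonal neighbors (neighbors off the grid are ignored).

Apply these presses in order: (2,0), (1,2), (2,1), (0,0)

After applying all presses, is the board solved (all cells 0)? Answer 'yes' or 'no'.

After press 1 at (2,0):
1 1 1 0 0
1 0 1 1 0
1 1 0 0 0

After press 2 at (1,2):
1 1 0 0 0
1 1 0 0 0
1 1 1 0 0

After press 3 at (2,1):
1 1 0 0 0
1 0 0 0 0
0 0 0 0 0

After press 4 at (0,0):
0 0 0 0 0
0 0 0 0 0
0 0 0 0 0

Lights still on: 0

Answer: yes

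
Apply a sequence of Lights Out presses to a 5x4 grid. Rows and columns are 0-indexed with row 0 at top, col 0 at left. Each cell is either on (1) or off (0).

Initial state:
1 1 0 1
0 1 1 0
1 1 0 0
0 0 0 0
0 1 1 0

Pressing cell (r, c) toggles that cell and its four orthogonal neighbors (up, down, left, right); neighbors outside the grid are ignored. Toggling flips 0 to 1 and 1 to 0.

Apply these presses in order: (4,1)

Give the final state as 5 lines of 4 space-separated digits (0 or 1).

After press 1 at (4,1):
1 1 0 1
0 1 1 0
1 1 0 0
0 1 0 0
1 0 0 0

Answer: 1 1 0 1
0 1 1 0
1 1 0 0
0 1 0 0
1 0 0 0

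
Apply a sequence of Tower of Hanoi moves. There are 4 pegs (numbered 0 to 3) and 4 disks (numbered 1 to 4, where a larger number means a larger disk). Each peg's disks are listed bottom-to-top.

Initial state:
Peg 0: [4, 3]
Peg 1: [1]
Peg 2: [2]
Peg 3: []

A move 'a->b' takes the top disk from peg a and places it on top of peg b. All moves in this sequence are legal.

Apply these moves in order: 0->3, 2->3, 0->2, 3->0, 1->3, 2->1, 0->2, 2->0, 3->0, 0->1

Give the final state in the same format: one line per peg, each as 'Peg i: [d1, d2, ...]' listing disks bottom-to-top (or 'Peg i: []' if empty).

Answer: Peg 0: [2]
Peg 1: [4, 1]
Peg 2: []
Peg 3: [3]

Derivation:
After move 1 (0->3):
Peg 0: [4]
Peg 1: [1]
Peg 2: [2]
Peg 3: [3]

After move 2 (2->3):
Peg 0: [4]
Peg 1: [1]
Peg 2: []
Peg 3: [3, 2]

After move 3 (0->2):
Peg 0: []
Peg 1: [1]
Peg 2: [4]
Peg 3: [3, 2]

After move 4 (3->0):
Peg 0: [2]
Peg 1: [1]
Peg 2: [4]
Peg 3: [3]

After move 5 (1->3):
Peg 0: [2]
Peg 1: []
Peg 2: [4]
Peg 3: [3, 1]

After move 6 (2->1):
Peg 0: [2]
Peg 1: [4]
Peg 2: []
Peg 3: [3, 1]

After move 7 (0->2):
Peg 0: []
Peg 1: [4]
Peg 2: [2]
Peg 3: [3, 1]

After move 8 (2->0):
Peg 0: [2]
Peg 1: [4]
Peg 2: []
Peg 3: [3, 1]

After move 9 (3->0):
Peg 0: [2, 1]
Peg 1: [4]
Peg 2: []
Peg 3: [3]

After move 10 (0->1):
Peg 0: [2]
Peg 1: [4, 1]
Peg 2: []
Peg 3: [3]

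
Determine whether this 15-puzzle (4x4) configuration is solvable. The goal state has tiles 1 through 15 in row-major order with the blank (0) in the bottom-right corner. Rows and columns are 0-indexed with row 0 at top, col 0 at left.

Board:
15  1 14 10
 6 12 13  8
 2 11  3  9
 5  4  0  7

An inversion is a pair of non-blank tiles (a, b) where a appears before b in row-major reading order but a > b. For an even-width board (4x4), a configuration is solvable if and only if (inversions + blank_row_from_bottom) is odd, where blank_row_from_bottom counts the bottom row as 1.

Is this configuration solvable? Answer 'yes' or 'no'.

Inversions: 68
Blank is in row 3 (0-indexed from top), which is row 1 counting from the bottom (bottom = 1).
68 + 1 = 69, which is odd, so the puzzle is solvable.

Answer: yes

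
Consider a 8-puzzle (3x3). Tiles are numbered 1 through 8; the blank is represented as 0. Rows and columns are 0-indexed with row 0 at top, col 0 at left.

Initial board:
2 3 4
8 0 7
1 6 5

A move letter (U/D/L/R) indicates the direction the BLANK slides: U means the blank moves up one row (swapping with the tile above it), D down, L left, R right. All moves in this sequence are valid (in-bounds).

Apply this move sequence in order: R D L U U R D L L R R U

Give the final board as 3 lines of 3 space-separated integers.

Answer: 2 4 0
8 3 5
1 7 6

Derivation:
After move 1 (R):
2 3 4
8 7 0
1 6 5

After move 2 (D):
2 3 4
8 7 5
1 6 0

After move 3 (L):
2 3 4
8 7 5
1 0 6

After move 4 (U):
2 3 4
8 0 5
1 7 6

After move 5 (U):
2 0 4
8 3 5
1 7 6

After move 6 (R):
2 4 0
8 3 5
1 7 6

After move 7 (D):
2 4 5
8 3 0
1 7 6

After move 8 (L):
2 4 5
8 0 3
1 7 6

After move 9 (L):
2 4 5
0 8 3
1 7 6

After move 10 (R):
2 4 5
8 0 3
1 7 6

After move 11 (R):
2 4 5
8 3 0
1 7 6

After move 12 (U):
2 4 0
8 3 5
1 7 6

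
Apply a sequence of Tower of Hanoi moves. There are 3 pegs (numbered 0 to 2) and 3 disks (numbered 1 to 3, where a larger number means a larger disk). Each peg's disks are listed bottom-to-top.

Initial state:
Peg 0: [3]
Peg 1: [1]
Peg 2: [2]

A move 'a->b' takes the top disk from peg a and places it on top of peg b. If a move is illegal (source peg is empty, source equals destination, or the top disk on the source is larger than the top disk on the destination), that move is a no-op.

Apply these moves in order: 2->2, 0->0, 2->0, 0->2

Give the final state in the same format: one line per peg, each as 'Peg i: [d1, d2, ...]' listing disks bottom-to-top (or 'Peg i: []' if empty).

Answer: Peg 0: [3]
Peg 1: [1]
Peg 2: [2]

Derivation:
After move 1 (2->2):
Peg 0: [3]
Peg 1: [1]
Peg 2: [2]

After move 2 (0->0):
Peg 0: [3]
Peg 1: [1]
Peg 2: [2]

After move 3 (2->0):
Peg 0: [3, 2]
Peg 1: [1]
Peg 2: []

After move 4 (0->2):
Peg 0: [3]
Peg 1: [1]
Peg 2: [2]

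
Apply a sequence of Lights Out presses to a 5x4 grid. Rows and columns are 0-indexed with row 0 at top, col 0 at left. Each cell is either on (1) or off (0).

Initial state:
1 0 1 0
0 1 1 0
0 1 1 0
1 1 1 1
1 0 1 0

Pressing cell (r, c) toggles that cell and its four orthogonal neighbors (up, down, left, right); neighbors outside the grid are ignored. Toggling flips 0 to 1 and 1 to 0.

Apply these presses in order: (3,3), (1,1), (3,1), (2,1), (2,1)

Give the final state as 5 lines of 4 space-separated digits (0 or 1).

Answer: 1 1 1 0
1 0 0 0
0 1 1 1
0 0 1 0
1 1 1 1

Derivation:
After press 1 at (3,3):
1 0 1 0
0 1 1 0
0 1 1 1
1 1 0 0
1 0 1 1

After press 2 at (1,1):
1 1 1 0
1 0 0 0
0 0 1 1
1 1 0 0
1 0 1 1

After press 3 at (3,1):
1 1 1 0
1 0 0 0
0 1 1 1
0 0 1 0
1 1 1 1

After press 4 at (2,1):
1 1 1 0
1 1 0 0
1 0 0 1
0 1 1 0
1 1 1 1

After press 5 at (2,1):
1 1 1 0
1 0 0 0
0 1 1 1
0 0 1 0
1 1 1 1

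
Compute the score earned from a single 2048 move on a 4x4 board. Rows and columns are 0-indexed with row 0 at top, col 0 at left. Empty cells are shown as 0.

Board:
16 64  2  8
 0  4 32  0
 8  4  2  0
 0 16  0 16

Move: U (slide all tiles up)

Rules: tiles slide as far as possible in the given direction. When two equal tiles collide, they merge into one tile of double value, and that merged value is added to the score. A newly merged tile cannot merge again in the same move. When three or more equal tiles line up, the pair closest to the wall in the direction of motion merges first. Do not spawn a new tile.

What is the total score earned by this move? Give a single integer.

Slide up:
col 0: [16, 0, 8, 0] -> [16, 8, 0, 0]  score +0 (running 0)
col 1: [64, 4, 4, 16] -> [64, 8, 16, 0]  score +8 (running 8)
col 2: [2, 32, 2, 0] -> [2, 32, 2, 0]  score +0 (running 8)
col 3: [8, 0, 0, 16] -> [8, 16, 0, 0]  score +0 (running 8)
Board after move:
16 64  2  8
 8  8 32 16
 0 16  2  0
 0  0  0  0

Answer: 8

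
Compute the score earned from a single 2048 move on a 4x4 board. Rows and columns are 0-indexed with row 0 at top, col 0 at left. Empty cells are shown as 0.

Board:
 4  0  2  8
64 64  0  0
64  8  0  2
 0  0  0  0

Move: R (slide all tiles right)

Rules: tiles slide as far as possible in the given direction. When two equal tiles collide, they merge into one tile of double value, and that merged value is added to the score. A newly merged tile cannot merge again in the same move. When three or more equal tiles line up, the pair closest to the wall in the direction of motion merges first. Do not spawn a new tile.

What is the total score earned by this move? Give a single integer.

Slide right:
row 0: [4, 0, 2, 8] -> [0, 4, 2, 8]  score +0 (running 0)
row 1: [64, 64, 0, 0] -> [0, 0, 0, 128]  score +128 (running 128)
row 2: [64, 8, 0, 2] -> [0, 64, 8, 2]  score +0 (running 128)
row 3: [0, 0, 0, 0] -> [0, 0, 0, 0]  score +0 (running 128)
Board after move:
  0   4   2   8
  0   0   0 128
  0  64   8   2
  0   0   0   0

Answer: 128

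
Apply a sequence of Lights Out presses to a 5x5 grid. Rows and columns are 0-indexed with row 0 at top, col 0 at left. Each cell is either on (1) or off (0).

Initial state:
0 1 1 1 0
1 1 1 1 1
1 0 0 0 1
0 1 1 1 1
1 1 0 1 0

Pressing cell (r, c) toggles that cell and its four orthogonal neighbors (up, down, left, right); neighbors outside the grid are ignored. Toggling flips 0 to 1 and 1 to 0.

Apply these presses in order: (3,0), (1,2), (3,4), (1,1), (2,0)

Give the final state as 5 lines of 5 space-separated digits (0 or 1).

Answer: 0 0 0 1 0
1 1 1 0 1
1 0 1 0 0
0 0 1 0 0
0 1 0 1 1

Derivation:
After press 1 at (3,0):
0 1 1 1 0
1 1 1 1 1
0 0 0 0 1
1 0 1 1 1
0 1 0 1 0

After press 2 at (1,2):
0 1 0 1 0
1 0 0 0 1
0 0 1 0 1
1 0 1 1 1
0 1 0 1 0

After press 3 at (3,4):
0 1 0 1 0
1 0 0 0 1
0 0 1 0 0
1 0 1 0 0
0 1 0 1 1

After press 4 at (1,1):
0 0 0 1 0
0 1 1 0 1
0 1 1 0 0
1 0 1 0 0
0 1 0 1 1

After press 5 at (2,0):
0 0 0 1 0
1 1 1 0 1
1 0 1 0 0
0 0 1 0 0
0 1 0 1 1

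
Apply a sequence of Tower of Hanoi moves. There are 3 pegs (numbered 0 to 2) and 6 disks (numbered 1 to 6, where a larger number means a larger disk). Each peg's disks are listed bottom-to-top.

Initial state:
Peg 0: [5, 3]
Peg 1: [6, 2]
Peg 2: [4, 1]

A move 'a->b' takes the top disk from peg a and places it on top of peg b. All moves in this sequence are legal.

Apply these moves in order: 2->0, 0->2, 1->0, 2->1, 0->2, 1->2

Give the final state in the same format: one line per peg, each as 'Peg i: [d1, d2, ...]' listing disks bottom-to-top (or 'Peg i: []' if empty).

Answer: Peg 0: [5, 3]
Peg 1: [6]
Peg 2: [4, 2, 1]

Derivation:
After move 1 (2->0):
Peg 0: [5, 3, 1]
Peg 1: [6, 2]
Peg 2: [4]

After move 2 (0->2):
Peg 0: [5, 3]
Peg 1: [6, 2]
Peg 2: [4, 1]

After move 3 (1->0):
Peg 0: [5, 3, 2]
Peg 1: [6]
Peg 2: [4, 1]

After move 4 (2->1):
Peg 0: [5, 3, 2]
Peg 1: [6, 1]
Peg 2: [4]

After move 5 (0->2):
Peg 0: [5, 3]
Peg 1: [6, 1]
Peg 2: [4, 2]

After move 6 (1->2):
Peg 0: [5, 3]
Peg 1: [6]
Peg 2: [4, 2, 1]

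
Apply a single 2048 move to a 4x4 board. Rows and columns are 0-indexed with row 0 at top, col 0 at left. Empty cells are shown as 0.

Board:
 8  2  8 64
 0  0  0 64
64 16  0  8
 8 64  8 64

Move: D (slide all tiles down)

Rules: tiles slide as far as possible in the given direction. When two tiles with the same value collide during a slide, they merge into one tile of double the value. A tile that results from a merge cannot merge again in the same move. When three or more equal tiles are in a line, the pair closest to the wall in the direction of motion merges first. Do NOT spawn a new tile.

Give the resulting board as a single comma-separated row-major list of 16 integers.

Answer: 0, 0, 0, 0, 8, 2, 0, 128, 64, 16, 0, 8, 8, 64, 16, 64

Derivation:
Slide down:
col 0: [8, 0, 64, 8] -> [0, 8, 64, 8]
col 1: [2, 0, 16, 64] -> [0, 2, 16, 64]
col 2: [8, 0, 0, 8] -> [0, 0, 0, 16]
col 3: [64, 64, 8, 64] -> [0, 128, 8, 64]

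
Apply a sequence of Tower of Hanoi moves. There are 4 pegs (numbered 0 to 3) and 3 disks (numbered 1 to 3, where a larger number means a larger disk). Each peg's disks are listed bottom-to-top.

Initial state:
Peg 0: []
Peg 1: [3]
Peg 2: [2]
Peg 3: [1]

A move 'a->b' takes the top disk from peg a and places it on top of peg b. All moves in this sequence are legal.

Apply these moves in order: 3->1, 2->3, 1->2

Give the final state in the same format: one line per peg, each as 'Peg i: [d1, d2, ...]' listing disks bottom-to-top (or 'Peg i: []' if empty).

After move 1 (3->1):
Peg 0: []
Peg 1: [3, 1]
Peg 2: [2]
Peg 3: []

After move 2 (2->3):
Peg 0: []
Peg 1: [3, 1]
Peg 2: []
Peg 3: [2]

After move 3 (1->2):
Peg 0: []
Peg 1: [3]
Peg 2: [1]
Peg 3: [2]

Answer: Peg 0: []
Peg 1: [3]
Peg 2: [1]
Peg 3: [2]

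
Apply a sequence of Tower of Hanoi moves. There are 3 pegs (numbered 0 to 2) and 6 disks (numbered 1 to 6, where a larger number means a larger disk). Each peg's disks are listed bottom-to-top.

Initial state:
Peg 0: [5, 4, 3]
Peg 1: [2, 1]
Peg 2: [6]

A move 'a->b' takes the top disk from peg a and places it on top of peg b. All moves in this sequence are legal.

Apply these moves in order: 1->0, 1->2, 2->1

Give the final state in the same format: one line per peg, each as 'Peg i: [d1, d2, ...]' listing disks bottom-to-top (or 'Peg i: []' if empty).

After move 1 (1->0):
Peg 0: [5, 4, 3, 1]
Peg 1: [2]
Peg 2: [6]

After move 2 (1->2):
Peg 0: [5, 4, 3, 1]
Peg 1: []
Peg 2: [6, 2]

After move 3 (2->1):
Peg 0: [5, 4, 3, 1]
Peg 1: [2]
Peg 2: [6]

Answer: Peg 0: [5, 4, 3, 1]
Peg 1: [2]
Peg 2: [6]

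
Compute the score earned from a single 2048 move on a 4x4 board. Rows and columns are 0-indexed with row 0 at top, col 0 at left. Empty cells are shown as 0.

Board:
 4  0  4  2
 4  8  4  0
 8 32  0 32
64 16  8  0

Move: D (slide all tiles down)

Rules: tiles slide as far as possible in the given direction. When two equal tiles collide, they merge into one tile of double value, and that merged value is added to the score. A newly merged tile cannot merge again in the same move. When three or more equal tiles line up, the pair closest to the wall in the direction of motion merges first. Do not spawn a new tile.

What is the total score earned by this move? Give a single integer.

Slide down:
col 0: [4, 4, 8, 64] -> [0, 8, 8, 64]  score +8 (running 8)
col 1: [0, 8, 32, 16] -> [0, 8, 32, 16]  score +0 (running 8)
col 2: [4, 4, 0, 8] -> [0, 0, 8, 8]  score +8 (running 16)
col 3: [2, 0, 32, 0] -> [0, 0, 2, 32]  score +0 (running 16)
Board after move:
 0  0  0  0
 8  8  0  0
 8 32  8  2
64 16  8 32

Answer: 16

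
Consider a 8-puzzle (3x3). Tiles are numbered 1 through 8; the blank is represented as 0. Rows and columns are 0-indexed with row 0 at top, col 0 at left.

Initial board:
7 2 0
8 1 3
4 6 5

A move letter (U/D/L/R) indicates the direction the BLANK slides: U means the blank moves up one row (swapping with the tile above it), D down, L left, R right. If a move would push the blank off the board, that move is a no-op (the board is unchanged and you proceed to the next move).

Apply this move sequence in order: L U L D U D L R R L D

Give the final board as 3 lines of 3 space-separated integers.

Answer: 8 7 2
1 6 3
4 0 5

Derivation:
After move 1 (L):
7 0 2
8 1 3
4 6 5

After move 2 (U):
7 0 2
8 1 3
4 6 5

After move 3 (L):
0 7 2
8 1 3
4 6 5

After move 4 (D):
8 7 2
0 1 3
4 6 5

After move 5 (U):
0 7 2
8 1 3
4 6 5

After move 6 (D):
8 7 2
0 1 3
4 6 5

After move 7 (L):
8 7 2
0 1 3
4 6 5

After move 8 (R):
8 7 2
1 0 3
4 6 5

After move 9 (R):
8 7 2
1 3 0
4 6 5

After move 10 (L):
8 7 2
1 0 3
4 6 5

After move 11 (D):
8 7 2
1 6 3
4 0 5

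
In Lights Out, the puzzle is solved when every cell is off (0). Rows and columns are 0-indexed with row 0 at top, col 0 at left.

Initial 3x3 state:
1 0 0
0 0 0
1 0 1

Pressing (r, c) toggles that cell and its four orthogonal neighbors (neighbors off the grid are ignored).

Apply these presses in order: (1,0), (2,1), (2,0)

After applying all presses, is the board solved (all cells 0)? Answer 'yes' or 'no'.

Answer: yes

Derivation:
After press 1 at (1,0):
0 0 0
1 1 0
0 0 1

After press 2 at (2,1):
0 0 0
1 0 0
1 1 0

After press 3 at (2,0):
0 0 0
0 0 0
0 0 0

Lights still on: 0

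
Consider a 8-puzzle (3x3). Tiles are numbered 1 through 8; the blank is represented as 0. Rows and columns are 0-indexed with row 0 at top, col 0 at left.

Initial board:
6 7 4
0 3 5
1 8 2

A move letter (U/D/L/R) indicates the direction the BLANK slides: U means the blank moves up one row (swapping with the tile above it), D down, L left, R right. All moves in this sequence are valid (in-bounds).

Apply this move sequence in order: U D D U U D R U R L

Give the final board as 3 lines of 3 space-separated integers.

Answer: 6 0 4
3 7 5
1 8 2

Derivation:
After move 1 (U):
0 7 4
6 3 5
1 8 2

After move 2 (D):
6 7 4
0 3 5
1 8 2

After move 3 (D):
6 7 4
1 3 5
0 8 2

After move 4 (U):
6 7 4
0 3 5
1 8 2

After move 5 (U):
0 7 4
6 3 5
1 8 2

After move 6 (D):
6 7 4
0 3 5
1 8 2

After move 7 (R):
6 7 4
3 0 5
1 8 2

After move 8 (U):
6 0 4
3 7 5
1 8 2

After move 9 (R):
6 4 0
3 7 5
1 8 2

After move 10 (L):
6 0 4
3 7 5
1 8 2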